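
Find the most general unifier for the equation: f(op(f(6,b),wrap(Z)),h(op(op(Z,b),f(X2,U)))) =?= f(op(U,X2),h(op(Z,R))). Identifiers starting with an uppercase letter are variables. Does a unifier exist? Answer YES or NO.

NO

Decompose f/2: op(f(6,b),wrap(Z)) =?= op(U,X2),  h(op(op(Z,b),f(X2,U))) =?= h(op(Z,R)).
Decompose op/2: f(6,b) =?= U,  wrap(Z) =?= X2.
Bind U := f(6,b); substituting into the one remaining equation that mentions U gives: h(op(op(Z,b),f(X2,f(6,b)))) =?= h(op(Z,R)).
Bind X2 := wrap(Z); substituting into the remaining equation gives: h(op(op(Z,b),f(wrap(Z),f(6,b)))) =?= h(op(Z,R)).
Decompose h/1: op(op(Z,b),f(wrap(Z),f(6,b))) =?= op(Z,R).
Decompose op/2: op(Z,b) =?= Z,  f(wrap(Z),f(6,b)) =?= R.
Occurs check fails: Z occurs in op(Z,b); the equation Z =?= op(Z,b) has no finite solution.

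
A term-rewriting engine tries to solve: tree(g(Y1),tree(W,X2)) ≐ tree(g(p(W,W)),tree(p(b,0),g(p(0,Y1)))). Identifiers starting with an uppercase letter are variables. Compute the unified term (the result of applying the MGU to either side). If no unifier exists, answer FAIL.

tree(g(p(p(b,0),p(b,0))),tree(p(b,0),g(p(0,p(p(b,0),p(b,0))))))

Decompose tree/2: g(Y1) ≐ g(p(W,W)),  tree(W,X2) ≐ tree(p(b,0),g(p(0,Y1))).
Decompose g/1: Y1 ≐ p(W,W).
Bind Y1 := p(W,W); substituting into the remaining equation gives: tree(W,X2) ≐ tree(p(b,0),g(p(0,p(W,W)))).
Decompose tree/2: W ≐ p(b,0),  X2 ≐ g(p(0,p(W,W))).
Bind W := p(b,0); substituting into the remaining equation gives: X2 ≐ g(p(0,p(p(b,0),p(b,0)))). Substituting into the earlier binding gives Y1 := p(p(b,0),p(b,0)).
Bind X2 := g(p(0,p(p(b,0),p(b,0)))).
Applying the MGU to either side gives tree(g(p(p(b,0),p(b,0))),tree(p(b,0),g(p(0,p(p(b,0),p(b,0)))))).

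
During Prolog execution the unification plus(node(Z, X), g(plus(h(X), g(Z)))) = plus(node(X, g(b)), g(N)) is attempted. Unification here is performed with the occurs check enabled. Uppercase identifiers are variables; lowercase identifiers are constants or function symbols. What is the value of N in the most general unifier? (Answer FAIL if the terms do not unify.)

Decompose plus/2: node(Z, X) = node(X, g(b)),  g(plus(h(X), g(Z))) = g(N).
Decompose node/2: Z = X,  X = g(b).
Bind Z := X; substituting into the one remaining equation that mentions Z gives: g(plus(h(X), g(X))) = g(N).
Bind X := g(b); substituting into the remaining equation gives: g(plus(h(g(b)), g(g(b)))) = g(N). Substituting into the earlier binding gives Z := g(b).
Decompose g/1: plus(h(g(b)), g(g(b))) = N.
Bind N := plus(h(g(b)), g(g(b))).
MGU = { Z -> g(b), X -> g(b), N -> plus(h(g(b)), g(g(b))) }, so N -> plus(h(g(b)), g(g(b))).

plus(h(g(b)), g(g(b)))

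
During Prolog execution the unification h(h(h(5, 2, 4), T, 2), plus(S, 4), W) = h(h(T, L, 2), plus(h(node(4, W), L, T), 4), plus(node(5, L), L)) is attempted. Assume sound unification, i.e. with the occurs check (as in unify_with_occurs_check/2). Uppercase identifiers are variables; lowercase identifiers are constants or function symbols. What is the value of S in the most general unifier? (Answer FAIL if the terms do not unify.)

Decompose h/3: h(h(5, 2, 4), T, 2) = h(T, L, 2),  plus(S, 4) = plus(h(node(4, W), L, T), 4),  W = plus(node(5, L), L).
Decompose h/3: h(5, 2, 4) = T,  T = L,  2 = 2.
Bind T := h(5, 2, 4); substituting into the 2 remaining equations that mention T gives: h(5, 2, 4) = L,  plus(S, 4) = plus(h(node(4, W), L, h(5, 2, 4)), 4).
Bind L := h(5, 2, 4); substituting into the 2 remaining equations that mention L gives: plus(S, 4) = plus(h(node(4, W), h(5, 2, 4), h(5, 2, 4)), 4),  W = plus(node(5, h(5, 2, 4)), h(5, 2, 4)).
Delete trivial equation 2 = 2.
Decompose plus/2: S = h(node(4, W), h(5, 2, 4), h(5, 2, 4)),  4 = 4.
Bind S := h(node(4, W), h(5, 2, 4), h(5, 2, 4)); no other remaining equation mentions S.
Delete trivial equation 4 = 4.
Bind W := plus(node(5, h(5, 2, 4)), h(5, 2, 4)). Substituting into the earlier binding gives S := h(node(4, plus(node(5, h(5, 2, 4)), h(5, 2, 4))), h(5, 2, 4), h(5, 2, 4)).
MGU = { T = h(5, 2, 4), L = h(5, 2, 4), S = h(node(4, plus(node(5, h(5, 2, 4)), h(5, 2, 4))), h(5, 2, 4), h(5, 2, 4)), W = plus(node(5, h(5, 2, 4)), h(5, 2, 4)) }, so S = h(node(4, plus(node(5, h(5, 2, 4)), h(5, 2, 4))), h(5, 2, 4), h(5, 2, 4)).

h(node(4, plus(node(5, h(5, 2, 4)), h(5, 2, 4))), h(5, 2, 4), h(5, 2, 4))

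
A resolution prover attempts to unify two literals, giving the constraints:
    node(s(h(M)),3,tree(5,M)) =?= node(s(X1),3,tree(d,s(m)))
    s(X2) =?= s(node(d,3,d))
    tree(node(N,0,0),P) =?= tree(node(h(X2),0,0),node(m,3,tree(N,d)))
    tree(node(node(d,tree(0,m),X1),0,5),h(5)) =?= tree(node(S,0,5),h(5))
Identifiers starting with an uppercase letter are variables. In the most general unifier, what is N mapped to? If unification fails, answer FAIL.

Decompose node/3: s(h(M)) =?= s(X1),  3 =?= 3,  tree(5,M) =?= tree(d,s(m)).
Decompose s/1: h(M) =?= X1.
Bind X1 := h(M); substituting into the one remaining equation that mentions X1 gives: tree(node(node(d,tree(0,m),h(M)),0,5),h(5)) =?= tree(node(S,0,5),h(5)).
Delete trivial equation 3 =?= 3.
Decompose tree/2: 5 =?= d,  M =?= s(m).
Clash: constants 5 and d differ; no unifier exists.

FAIL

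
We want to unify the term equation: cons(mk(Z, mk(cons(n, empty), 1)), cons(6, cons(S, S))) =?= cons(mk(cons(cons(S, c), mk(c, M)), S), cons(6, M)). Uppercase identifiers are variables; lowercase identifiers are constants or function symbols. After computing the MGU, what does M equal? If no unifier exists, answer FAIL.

cons(mk(cons(n, empty), 1), mk(cons(n, empty), 1))

Decompose cons/2: mk(Z, mk(cons(n, empty), 1)) =?= mk(cons(cons(S, c), mk(c, M)), S),  cons(6, cons(S, S)) =?= cons(6, M).
Decompose mk/2: Z =?= cons(cons(S, c), mk(c, M)),  mk(cons(n, empty), 1) =?= S.
Bind Z := cons(cons(S, c), mk(c, M)); no other remaining equation mentions Z.
Bind S := mk(cons(n, empty), 1); substituting into the remaining equation gives: cons(6, cons(mk(cons(n, empty), 1), mk(cons(n, empty), 1))) =?= cons(6, M). Substituting into the earlier binding gives Z := cons(cons(mk(cons(n, empty), 1), c), mk(c, M)).
Decompose cons/2: 6 =?= 6,  cons(mk(cons(n, empty), 1), mk(cons(n, empty), 1)) =?= M.
Delete trivial equation 6 =?= 6.
Bind M := cons(mk(cons(n, empty), 1), mk(cons(n, empty), 1)). Substituting into the earlier binding gives Z := cons(cons(mk(cons(n, empty), 1), c), mk(c, cons(mk(cons(n, empty), 1), mk(cons(n, empty), 1)))).
MGU = { Z := cons(cons(mk(cons(n, empty), 1), c), mk(c, cons(mk(cons(n, empty), 1), mk(cons(n, empty), 1)))), S := mk(cons(n, empty), 1), M := cons(mk(cons(n, empty), 1), mk(cons(n, empty), 1)) }, so M := cons(mk(cons(n, empty), 1), mk(cons(n, empty), 1)).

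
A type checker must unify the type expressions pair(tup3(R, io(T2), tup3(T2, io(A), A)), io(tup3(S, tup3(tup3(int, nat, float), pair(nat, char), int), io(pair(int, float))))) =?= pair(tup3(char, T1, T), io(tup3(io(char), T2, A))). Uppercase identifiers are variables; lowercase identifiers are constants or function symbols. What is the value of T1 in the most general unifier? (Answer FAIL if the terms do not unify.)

io(tup3(tup3(int, nat, float), pair(nat, char), int))

Decompose pair/2: tup3(R, io(T2), tup3(T2, io(A), A)) =?= tup3(char, T1, T),  io(tup3(S, tup3(tup3(int, nat, float), pair(nat, char), int), io(pair(int, float)))) =?= io(tup3(io(char), T2, A)).
Decompose tup3/3: R =?= char,  io(T2) =?= T1,  tup3(T2, io(A), A) =?= T.
Bind R := char; no other remaining equation mentions R.
Bind T1 := io(T2); no other remaining equation mentions T1.
Bind T := tup3(T2, io(A), A); no other remaining equation mentions T.
Decompose io/1: tup3(S, tup3(tup3(int, nat, float), pair(nat, char), int), io(pair(int, float))) =?= tup3(io(char), T2, A).
Decompose tup3/3: S =?= io(char),  tup3(tup3(int, nat, float), pair(nat, char), int) =?= T2,  io(pair(int, float)) =?= A.
Bind S := io(char); no other remaining equation mentions S.
Bind T2 := tup3(tup3(int, nat, float), pair(nat, char), int); no other remaining equation mentions T2. Substituting into the earlier bindings gives T1 := io(tup3(tup3(int, nat, float), pair(nat, char), int)), T := tup3(tup3(tup3(int, nat, float), pair(nat, char), int), io(A), A).
Bind A := io(pair(int, float)). Substituting into the earlier binding gives T := tup3(tup3(tup3(int, nat, float), pair(nat, char), int), io(io(pair(int, float))), io(pair(int, float))).
MGU = { R ↦ char, T1 ↦ io(tup3(tup3(int, nat, float), pair(nat, char), int)), T ↦ tup3(tup3(tup3(int, nat, float), pair(nat, char), int), io(io(pair(int, float))), io(pair(int, float))), S ↦ io(char), T2 ↦ tup3(tup3(int, nat, float), pair(nat, char), int), A ↦ io(pair(int, float)) }, so T1 ↦ io(tup3(tup3(int, nat, float), pair(nat, char), int)).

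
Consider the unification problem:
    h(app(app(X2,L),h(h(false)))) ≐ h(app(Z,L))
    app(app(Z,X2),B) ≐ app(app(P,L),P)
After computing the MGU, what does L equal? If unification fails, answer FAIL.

h(h(false))

Decompose h/1: app(app(X2,L),h(h(false))) ≐ app(Z,L).
Decompose app/2: app(X2,L) ≐ Z,  h(h(false)) ≐ L.
Bind Z := app(X2,L); substituting into the one remaining equation that mentions Z gives: app(app(app(X2,L),X2),B) ≐ app(app(P,L),P).
Bind L := h(h(false)); substituting into the remaining equation gives: app(app(app(X2,h(h(false))),X2),B) ≐ app(app(P,h(h(false))),P). Substituting into the earlier binding gives Z := app(X2,h(h(false))).
Decompose app/2: app(app(X2,h(h(false))),X2) ≐ app(P,h(h(false))),  B ≐ P.
Decompose app/2: app(X2,h(h(false))) ≐ P,  X2 ≐ h(h(false)).
Bind P := app(X2,h(h(false))); substituting into the one remaining equation that mentions P gives: B ≐ app(X2,h(h(false))).
Bind X2 := h(h(false)); substituting into the remaining equation gives: B ≐ app(h(h(false)),h(h(false))). Substituting into the earlier bindings gives Z := app(h(h(false)),h(h(false))), P := app(h(h(false)),h(h(false))).
Bind B := app(h(h(false)),h(h(false))).
MGU = { Z := app(h(h(false)),h(h(false))), L := h(h(false)), P := app(h(h(false)),h(h(false))), X2 := h(h(false)), B := app(h(h(false)),h(h(false))) }, so L := h(h(false)).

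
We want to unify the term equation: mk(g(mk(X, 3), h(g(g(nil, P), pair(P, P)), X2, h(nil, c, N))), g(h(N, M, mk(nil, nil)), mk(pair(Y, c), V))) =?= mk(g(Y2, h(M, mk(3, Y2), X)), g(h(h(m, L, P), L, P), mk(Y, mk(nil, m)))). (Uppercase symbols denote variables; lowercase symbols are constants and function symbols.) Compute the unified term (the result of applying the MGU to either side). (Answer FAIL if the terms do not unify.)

Decompose mk/2: g(mk(X, 3), h(g(g(nil, P), pair(P, P)), X2, h(nil, c, N))) =?= g(Y2, h(M, mk(3, Y2), X)),  g(h(N, M, mk(nil, nil)), mk(pair(Y, c), V)) =?= g(h(h(m, L, P), L, P), mk(Y, mk(nil, m))).
Decompose g/2: mk(X, 3) =?= Y2,  h(g(g(nil, P), pair(P, P)), X2, h(nil, c, N)) =?= h(M, mk(3, Y2), X).
Bind Y2 := mk(X, 3); substituting into the one remaining equation that mentions Y2 gives: h(g(g(nil, P), pair(P, P)), X2, h(nil, c, N)) =?= h(M, mk(3, mk(X, 3)), X).
Decompose h/3: g(g(nil, P), pair(P, P)) =?= M,  X2 =?= mk(3, mk(X, 3)),  h(nil, c, N) =?= X.
Bind M := g(g(nil, P), pair(P, P)); substituting into the one remaining equation that mentions M gives: g(h(N, g(g(nil, P), pair(P, P)), mk(nil, nil)), mk(pair(Y, c), V)) =?= g(h(h(m, L, P), L, P), mk(Y, mk(nil, m))).
Bind X2 := mk(3, mk(X, 3)); no other remaining equation mentions X2.
Bind X := h(nil, c, N); no other remaining equation mentions X. Substituting into the earlier bindings gives Y2 := mk(h(nil, c, N), 3), X2 := mk(3, mk(h(nil, c, N), 3)).
Decompose g/2: h(N, g(g(nil, P), pair(P, P)), mk(nil, nil)) =?= h(h(m, L, P), L, P),  mk(pair(Y, c), V) =?= mk(Y, mk(nil, m)).
Decompose h/3: N =?= h(m, L, P),  g(g(nil, P), pair(P, P)) =?= L,  mk(nil, nil) =?= P.
Bind N := h(m, L, P); no other remaining equation mentions N. Substituting into the earlier bindings gives Y2 := mk(h(nil, c, h(m, L, P)), 3), X2 := mk(3, mk(h(nil, c, h(m, L, P)), 3)), X := h(nil, c, h(m, L, P)).
Bind L := g(g(nil, P), pair(P, P)); no other remaining equation mentions L. Substituting into the earlier bindings gives Y2 := mk(h(nil, c, h(m, g(g(nil, P), pair(P, P)), P)), 3), X2 := mk(3, mk(h(nil, c, h(m, g(g(nil, P), pair(P, P)), P)), 3)), X := h(nil, c, h(m, g(g(nil, P), pair(P, P)), P)), N := h(m, g(g(nil, P), pair(P, P)), P).
Bind P := mk(nil, nil); no other remaining equation mentions P. Substituting into the earlier bindings gives Y2 := mk(h(nil, c, h(m, g(g(nil, mk(nil, nil)), pair(mk(nil, nil), mk(nil, nil))), mk(nil, nil))), 3), M := g(g(nil, mk(nil, nil)), pair(mk(nil, nil), mk(nil, nil))), X2 := mk(3, mk(h(nil, c, h(m, g(g(nil, mk(nil, nil)), pair(mk(nil, nil), mk(nil, nil))), mk(nil, nil))), 3)), X := h(nil, c, h(m, g(g(nil, mk(nil, nil)), pair(mk(nil, nil), mk(nil, nil))), mk(nil, nil))), N := h(m, g(g(nil, mk(nil, nil)), pair(mk(nil, nil), mk(nil, nil))), mk(nil, nil)), L := g(g(nil, mk(nil, nil)), pair(mk(nil, nil), mk(nil, nil))).
Decompose mk/2: pair(Y, c) =?= Y,  V =?= mk(nil, m).
Occurs check fails: Y occurs in pair(Y, c); the equation Y =?= pair(Y, c) has no finite solution.

FAIL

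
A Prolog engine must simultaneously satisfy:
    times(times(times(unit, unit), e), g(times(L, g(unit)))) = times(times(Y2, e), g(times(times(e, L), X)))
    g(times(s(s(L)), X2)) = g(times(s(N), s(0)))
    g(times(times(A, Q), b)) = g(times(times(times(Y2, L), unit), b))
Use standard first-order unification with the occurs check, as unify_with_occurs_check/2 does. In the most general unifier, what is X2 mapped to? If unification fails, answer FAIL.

Decompose times/2: times(times(unit, unit), e) = times(Y2, e),  g(times(L, g(unit))) = g(times(times(e, L), X)).
Decompose times/2: times(unit, unit) = Y2,  e = e.
Bind Y2 := times(unit, unit); substituting into the one remaining equation that mentions Y2 gives: g(times(times(A, Q), b)) = g(times(times(times(times(unit, unit), L), unit), b)).
Delete trivial equation e = e.
Decompose g/1: times(L, g(unit)) = times(times(e, L), X).
Decompose times/2: L = times(e, L),  g(unit) = X.
Occurs check fails: L occurs in times(e, L); the equation L = times(e, L) has no finite solution.

FAIL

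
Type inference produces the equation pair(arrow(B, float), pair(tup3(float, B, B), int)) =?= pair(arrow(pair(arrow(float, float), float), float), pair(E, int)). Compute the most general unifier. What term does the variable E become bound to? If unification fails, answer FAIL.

Decompose pair/2: arrow(B, float) =?= arrow(pair(arrow(float, float), float), float),  pair(tup3(float, B, B), int) =?= pair(E, int).
Decompose arrow/2: B =?= pair(arrow(float, float), float),  float =?= float.
Bind B := pair(arrow(float, float), float); substituting into the one remaining equation that mentions B gives: pair(tup3(float, pair(arrow(float, float), float), pair(arrow(float, float), float)), int) =?= pair(E, int).
Delete trivial equation float =?= float.
Decompose pair/2: tup3(float, pair(arrow(float, float), float), pair(arrow(float, float), float)) =?= E,  int =?= int.
Bind E := tup3(float, pair(arrow(float, float), float), pair(arrow(float, float), float)); no other remaining equation mentions E.
Delete trivial equation int =?= int.
MGU = { B -> pair(arrow(float, float), float), E -> tup3(float, pair(arrow(float, float), float), pair(arrow(float, float), float)) }, so E -> tup3(float, pair(arrow(float, float), float), pair(arrow(float, float), float)).

tup3(float, pair(arrow(float, float), float), pair(arrow(float, float), float))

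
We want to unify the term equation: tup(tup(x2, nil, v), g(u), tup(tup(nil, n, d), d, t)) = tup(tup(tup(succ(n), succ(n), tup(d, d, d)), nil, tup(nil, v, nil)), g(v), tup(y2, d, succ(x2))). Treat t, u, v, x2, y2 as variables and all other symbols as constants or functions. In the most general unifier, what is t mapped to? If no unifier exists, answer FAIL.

Decompose tup/3: tup(x2, nil, v) = tup(tup(succ(n), succ(n), tup(d, d, d)), nil, tup(nil, v, nil)),  g(u) = g(v),  tup(tup(nil, n, d), d, t) = tup(y2, d, succ(x2)).
Decompose tup/3: x2 = tup(succ(n), succ(n), tup(d, d, d)),  nil = nil,  v = tup(nil, v, nil).
Bind x2 := tup(succ(n), succ(n), tup(d, d, d)); substituting into the one remaining equation that mentions x2 gives: tup(tup(nil, n, d), d, t) = tup(y2, d, succ(tup(succ(n), succ(n), tup(d, d, d)))).
Delete trivial equation nil = nil.
Occurs check fails: v occurs in tup(nil, v, nil); the equation v = tup(nil, v, nil) has no finite solution.

FAIL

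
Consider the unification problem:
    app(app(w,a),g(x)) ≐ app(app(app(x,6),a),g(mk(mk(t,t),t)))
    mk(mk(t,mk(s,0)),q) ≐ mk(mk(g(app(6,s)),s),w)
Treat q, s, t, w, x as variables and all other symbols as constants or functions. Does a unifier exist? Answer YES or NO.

Decompose app/2: app(w,a) ≐ app(app(x,6),a),  g(x) ≐ g(mk(mk(t,t),t)).
Decompose app/2: w ≐ app(x,6),  a ≐ a.
Bind w := app(x,6); substituting into the one remaining equation that mentions w gives: mk(mk(t,mk(s,0)),q) ≐ mk(mk(g(app(6,s)),s),app(x,6)).
Delete trivial equation a ≐ a.
Decompose g/1: x ≐ mk(mk(t,t),t).
Bind x := mk(mk(t,t),t); substituting into the remaining equation gives: mk(mk(t,mk(s,0)),q) ≐ mk(mk(g(app(6,s)),s),app(mk(mk(t,t),t),6)). Substituting into the earlier binding gives w := app(mk(mk(t,t),t),6).
Decompose mk/2: mk(t,mk(s,0)) ≐ mk(g(app(6,s)),s),  q ≐ app(mk(mk(t,t),t),6).
Decompose mk/2: t ≐ g(app(6,s)),  mk(s,0) ≐ s.
Bind t := g(app(6,s)); substituting into the one remaining equation that mentions t gives: q ≐ app(mk(mk(g(app(6,s)),g(app(6,s))),g(app(6,s))),6). Substituting into the earlier bindings gives w := app(mk(mk(g(app(6,s)),g(app(6,s))),g(app(6,s))),6), x := mk(mk(g(app(6,s)),g(app(6,s))),g(app(6,s))).
Occurs check fails: s occurs in mk(s,0); the equation s ≐ mk(s,0) has no finite solution.

NO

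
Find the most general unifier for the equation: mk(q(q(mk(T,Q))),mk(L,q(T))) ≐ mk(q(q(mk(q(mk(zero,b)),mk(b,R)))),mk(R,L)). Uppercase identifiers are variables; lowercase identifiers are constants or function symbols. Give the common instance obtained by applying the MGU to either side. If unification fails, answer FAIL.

mk(q(q(mk(q(mk(zero,b)),mk(b,q(q(mk(zero,b))))))),mk(q(q(mk(zero,b))),q(q(mk(zero,b)))))

Decompose mk/2: q(q(mk(T,Q))) ≐ q(q(mk(q(mk(zero,b)),mk(b,R)))),  mk(L,q(T)) ≐ mk(R,L).
Decompose q/1: q(mk(T,Q)) ≐ q(mk(q(mk(zero,b)),mk(b,R))).
Decompose q/1: mk(T,Q) ≐ mk(q(mk(zero,b)),mk(b,R)).
Decompose mk/2: T ≐ q(mk(zero,b)),  Q ≐ mk(b,R).
Bind T := q(mk(zero,b)); substituting into the one remaining equation that mentions T gives: mk(L,q(q(mk(zero,b)))) ≐ mk(R,L).
Bind Q := mk(b,R); no other remaining equation mentions Q.
Decompose mk/2: L ≐ R,  q(q(mk(zero,b))) ≐ L.
Bind L := R; substituting into the remaining equation gives: q(q(mk(zero,b))) ≐ R.
Bind R := q(q(mk(zero,b))). Substituting into the earlier bindings gives Q := mk(b,q(q(mk(zero,b)))), L := q(q(mk(zero,b))).
Applying the MGU to either side gives mk(q(q(mk(q(mk(zero,b)),mk(b,q(q(mk(zero,b))))))),mk(q(q(mk(zero,b))),q(q(mk(zero,b))))).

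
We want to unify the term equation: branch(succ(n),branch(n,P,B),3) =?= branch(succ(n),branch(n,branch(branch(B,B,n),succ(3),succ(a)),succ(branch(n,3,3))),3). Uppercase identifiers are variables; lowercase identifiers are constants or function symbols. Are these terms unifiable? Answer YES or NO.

YES

Decompose branch/3: succ(n) =?= succ(n),  branch(n,P,B) =?= branch(n,branch(branch(B,B,n),succ(3),succ(a)),succ(branch(n,3,3))),  3 =?= 3.
Delete trivial equation succ(n) =?= succ(n).
Decompose branch/3: n =?= n,  P =?= branch(branch(B,B,n),succ(3),succ(a)),  B =?= succ(branch(n,3,3)).
Delete trivial equation n =?= n.
Bind P := branch(branch(B,B,n),succ(3),succ(a)); no other remaining equation mentions P.
Bind B := succ(branch(n,3,3)); no other remaining equation mentions B. Substituting into the earlier binding gives P := branch(branch(succ(branch(n,3,3)),succ(branch(n,3,3)),n),succ(3),succ(a)).
Delete trivial equation 3 =?= 3.
No equations remain and no clash or occurs-check failure arose, so a unifier exists.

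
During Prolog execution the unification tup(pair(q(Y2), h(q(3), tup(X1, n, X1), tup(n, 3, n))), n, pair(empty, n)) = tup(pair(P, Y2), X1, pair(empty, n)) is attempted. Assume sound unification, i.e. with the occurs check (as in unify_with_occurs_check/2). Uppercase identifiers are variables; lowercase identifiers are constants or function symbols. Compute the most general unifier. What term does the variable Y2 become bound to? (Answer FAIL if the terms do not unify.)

Decompose tup/3: pair(q(Y2), h(q(3), tup(X1, n, X1), tup(n, 3, n))) = pair(P, Y2),  n = X1,  pair(empty, n) = pair(empty, n).
Decompose pair/2: q(Y2) = P,  h(q(3), tup(X1, n, X1), tup(n, 3, n)) = Y2.
Bind P := q(Y2); no other remaining equation mentions P.
Bind Y2 := h(q(3), tup(X1, n, X1), tup(n, 3, n)); no other remaining equation mentions Y2. Substituting into the earlier binding gives P := q(h(q(3), tup(X1, n, X1), tup(n, 3, n))).
Bind X1 := n; no other remaining equation mentions X1. Substituting into the earlier bindings gives P := q(h(q(3), tup(n, n, n), tup(n, 3, n))), Y2 := h(q(3), tup(n, n, n), tup(n, 3, n)).
Delete trivial equation pair(empty, n) = pair(empty, n).
MGU = { P ↦ q(h(q(3), tup(n, n, n), tup(n, 3, n))), Y2 ↦ h(q(3), tup(n, n, n), tup(n, 3, n)), X1 ↦ n }, so Y2 ↦ h(q(3), tup(n, n, n), tup(n, 3, n)).

h(q(3), tup(n, n, n), tup(n, 3, n))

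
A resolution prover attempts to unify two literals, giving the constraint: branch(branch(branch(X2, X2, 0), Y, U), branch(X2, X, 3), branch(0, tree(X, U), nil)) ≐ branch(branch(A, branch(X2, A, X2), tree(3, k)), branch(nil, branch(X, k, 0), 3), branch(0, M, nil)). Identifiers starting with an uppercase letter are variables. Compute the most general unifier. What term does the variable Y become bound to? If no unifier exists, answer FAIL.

FAIL

Decompose branch/3: branch(branch(X2, X2, 0), Y, U) ≐ branch(A, branch(X2, A, X2), tree(3, k)),  branch(X2, X, 3) ≐ branch(nil, branch(X, k, 0), 3),  branch(0, tree(X, U), nil) ≐ branch(0, M, nil).
Decompose branch/3: branch(X2, X2, 0) ≐ A,  Y ≐ branch(X2, A, X2),  U ≐ tree(3, k).
Bind A := branch(X2, X2, 0); substituting into the one remaining equation that mentions A gives: Y ≐ branch(X2, branch(X2, X2, 0), X2).
Bind Y := branch(X2, branch(X2, X2, 0), X2); no other remaining equation mentions Y.
Bind U := tree(3, k); substituting into the one remaining equation that mentions U gives: branch(0, tree(X, tree(3, k)), nil) ≐ branch(0, M, nil).
Decompose branch/3: X2 ≐ nil,  X ≐ branch(X, k, 0),  3 ≐ 3.
Bind X2 := nil; no other remaining equation mentions X2. Substituting into the earlier bindings gives A := branch(nil, nil, 0), Y := branch(nil, branch(nil, nil, 0), nil).
Occurs check fails: X occurs in branch(X, k, 0); the equation X ≐ branch(X, k, 0) has no finite solution.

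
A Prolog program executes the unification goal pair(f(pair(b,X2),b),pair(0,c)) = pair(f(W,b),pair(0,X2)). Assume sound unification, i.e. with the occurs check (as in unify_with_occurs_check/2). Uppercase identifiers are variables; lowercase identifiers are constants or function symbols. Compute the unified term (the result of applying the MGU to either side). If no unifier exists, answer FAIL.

pair(f(pair(b,c),b),pair(0,c))

Decompose pair/2: f(pair(b,X2),b) = f(W,b),  pair(0,c) = pair(0,X2).
Decompose f/2: pair(b,X2) = W,  b = b.
Bind W := pair(b,X2); no other remaining equation mentions W.
Delete trivial equation b = b.
Decompose pair/2: 0 = 0,  c = X2.
Delete trivial equation 0 = 0.
Bind X2 := c. Substituting into the earlier binding gives W := pair(b,c).
Applying the MGU to either side gives pair(f(pair(b,c),b),pair(0,c)).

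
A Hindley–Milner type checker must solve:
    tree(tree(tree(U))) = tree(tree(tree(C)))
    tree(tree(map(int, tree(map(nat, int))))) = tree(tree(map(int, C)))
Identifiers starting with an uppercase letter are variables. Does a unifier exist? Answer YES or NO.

YES

Decompose tree/1: tree(tree(U)) = tree(tree(C)).
Decompose tree/1: tree(U) = tree(C).
Decompose tree/1: U = C.
Bind U := C; no other remaining equation mentions U.
Decompose tree/1: tree(map(int, tree(map(nat, int)))) = tree(map(int, C)).
Decompose tree/1: map(int, tree(map(nat, int))) = map(int, C).
Decompose map/2: int = int,  tree(map(nat, int)) = C.
Delete trivial equation int = int.
Bind C := tree(map(nat, int)). Substituting into the earlier binding gives U := tree(map(nat, int)).
No equations remain and no clash or occurs-check failure arose, so a unifier exists.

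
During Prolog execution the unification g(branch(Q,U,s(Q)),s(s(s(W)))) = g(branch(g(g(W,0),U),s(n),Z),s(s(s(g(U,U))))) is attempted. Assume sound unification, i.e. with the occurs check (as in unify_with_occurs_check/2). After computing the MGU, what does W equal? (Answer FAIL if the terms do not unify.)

Decompose g/2: branch(Q,U,s(Q)) = branch(g(g(W,0),U),s(n),Z),  s(s(s(W))) = s(s(s(g(U,U)))).
Decompose branch/3: Q = g(g(W,0),U),  U = s(n),  s(Q) = Z.
Bind Q := g(g(W,0),U); substituting into the one remaining equation that mentions Q gives: s(g(g(W,0),U)) = Z.
Bind U := s(n); substituting into the remaining equations gives: s(g(g(W,0),s(n))) = Z,  s(s(s(W))) = s(s(s(g(s(n),s(n))))). Substituting into the earlier binding gives Q := g(g(W,0),s(n)).
Bind Z := s(g(g(W,0),s(n))); no other remaining equation mentions Z.
Decompose s/1: s(s(W)) = s(s(g(s(n),s(n)))).
Decompose s/1: s(W) = s(g(s(n),s(n))).
Decompose s/1: W = g(s(n),s(n)).
Bind W := g(s(n),s(n)). Substituting into the earlier bindings gives Q := g(g(g(s(n),s(n)),0),s(n)), Z := s(g(g(g(s(n),s(n)),0),s(n))).
MGU = { Q ↦ g(g(g(s(n),s(n)),0),s(n)), U ↦ s(n), Z ↦ s(g(g(g(s(n),s(n)),0),s(n))), W ↦ g(s(n),s(n)) }, so W ↦ g(s(n),s(n)).

g(s(n),s(n))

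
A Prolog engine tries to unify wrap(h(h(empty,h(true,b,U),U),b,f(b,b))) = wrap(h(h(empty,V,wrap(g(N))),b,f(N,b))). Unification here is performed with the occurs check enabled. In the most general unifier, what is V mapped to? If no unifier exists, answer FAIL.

Decompose wrap/1: h(h(empty,h(true,b,U),U),b,f(b,b)) = h(h(empty,V,wrap(g(N))),b,f(N,b)).
Decompose h/3: h(empty,h(true,b,U),U) = h(empty,V,wrap(g(N))),  b = b,  f(b,b) = f(N,b).
Decompose h/3: empty = empty,  h(true,b,U) = V,  U = wrap(g(N)).
Delete trivial equation empty = empty.
Bind V := h(true,b,U); no other remaining equation mentions V.
Bind U := wrap(g(N)); no other remaining equation mentions U. Substituting into the earlier binding gives V := h(true,b,wrap(g(N))).
Delete trivial equation b = b.
Decompose f/2: b = N,  b = b.
Bind N := b; no other remaining equation mentions N. Substituting into the earlier bindings gives V := h(true,b,wrap(g(b))), U := wrap(g(b)).
Delete trivial equation b = b.
MGU = { V = h(true,b,wrap(g(b))), U = wrap(g(b)), N = b }, so V = h(true,b,wrap(g(b))).

h(true,b,wrap(g(b)))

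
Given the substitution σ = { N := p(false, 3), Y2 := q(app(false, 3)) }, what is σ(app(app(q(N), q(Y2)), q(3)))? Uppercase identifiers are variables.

Replace each occurrence of N with p(false, 3).
Replace each occurrence of Y2 with q(app(false, 3)).
Result: app(app(q(p(false, 3)), q(q(app(false, 3)))), q(3)).

app(app(q(p(false, 3)), q(q(app(false, 3)))), q(3))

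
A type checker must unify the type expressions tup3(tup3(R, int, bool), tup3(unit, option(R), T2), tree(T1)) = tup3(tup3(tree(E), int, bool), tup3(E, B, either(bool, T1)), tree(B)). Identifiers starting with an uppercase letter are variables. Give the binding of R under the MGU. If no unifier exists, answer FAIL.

Decompose tup3/3: tup3(R, int, bool) = tup3(tree(E), int, bool),  tup3(unit, option(R), T2) = tup3(E, B, either(bool, T1)),  tree(T1) = tree(B).
Decompose tup3/3: R = tree(E),  int = int,  bool = bool.
Bind R := tree(E); substituting into the one remaining equation that mentions R gives: tup3(unit, option(tree(E)), T2) = tup3(E, B, either(bool, T1)).
Delete trivial equation int = int.
Delete trivial equation bool = bool.
Decompose tup3/3: unit = E,  option(tree(E)) = B,  T2 = either(bool, T1).
Bind E := unit; substituting into the one remaining equation that mentions E gives: option(tree(unit)) = B. Substituting into the earlier binding gives R := tree(unit).
Bind B := option(tree(unit)); substituting into the one remaining equation that mentions B gives: tree(T1) = tree(option(tree(unit))).
Bind T2 := either(bool, T1); no other remaining equation mentions T2.
Decompose tree/1: T1 = option(tree(unit)).
Bind T1 := option(tree(unit)). Substituting into the earlier binding gives T2 := either(bool, option(tree(unit))).
MGU = { R ↦ tree(unit), E ↦ unit, B ↦ option(tree(unit)), T2 ↦ either(bool, option(tree(unit))), T1 ↦ option(tree(unit)) }, so R ↦ tree(unit).

tree(unit)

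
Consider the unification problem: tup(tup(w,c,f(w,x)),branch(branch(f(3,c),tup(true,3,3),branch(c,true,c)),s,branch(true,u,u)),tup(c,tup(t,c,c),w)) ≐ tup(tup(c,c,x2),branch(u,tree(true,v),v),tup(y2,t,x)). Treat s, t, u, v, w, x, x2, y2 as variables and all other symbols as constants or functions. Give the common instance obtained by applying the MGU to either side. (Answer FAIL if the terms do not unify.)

Decompose tup/3: tup(w,c,f(w,x)) ≐ tup(c,c,x2),  branch(branch(f(3,c),tup(true,3,3),branch(c,true,c)),s,branch(true,u,u)) ≐ branch(u,tree(true,v),v),  tup(c,tup(t,c,c),w) ≐ tup(y2,t,x).
Decompose tup/3: w ≐ c,  c ≐ c,  f(w,x) ≐ x2.
Bind w := c; substituting into the 2 remaining equations that mention w gives: f(c,x) ≐ x2,  tup(c,tup(t,c,c),c) ≐ tup(y2,t,x).
Delete trivial equation c ≐ c.
Bind x2 := f(c,x); no other remaining equation mentions x2.
Decompose branch/3: branch(f(3,c),tup(true,3,3),branch(c,true,c)) ≐ u,  s ≐ tree(true,v),  branch(true,u,u) ≐ v.
Bind u := branch(f(3,c),tup(true,3,3),branch(c,true,c)); substituting into the one remaining equation that mentions u gives: branch(true,branch(f(3,c),tup(true,3,3),branch(c,true,c)),branch(f(3,c),tup(true,3,3),branch(c,true,c))) ≐ v.
Bind s := tree(true,v); no other remaining equation mentions s.
Bind v := branch(true,branch(f(3,c),tup(true,3,3),branch(c,true,c)),branch(f(3,c),tup(true,3,3),branch(c,true,c))); no other remaining equation mentions v. Substituting into the earlier binding gives s := tree(true,branch(true,branch(f(3,c),tup(true,3,3),branch(c,true,c)),branch(f(3,c),tup(true,3,3),branch(c,true,c)))).
Decompose tup/3: c ≐ y2,  tup(t,c,c) ≐ t,  c ≐ x.
Bind y2 := c; no other remaining equation mentions y2.
Occurs check fails: t occurs in tup(t,c,c); the equation t ≐ tup(t,c,c) has no finite solution.

FAIL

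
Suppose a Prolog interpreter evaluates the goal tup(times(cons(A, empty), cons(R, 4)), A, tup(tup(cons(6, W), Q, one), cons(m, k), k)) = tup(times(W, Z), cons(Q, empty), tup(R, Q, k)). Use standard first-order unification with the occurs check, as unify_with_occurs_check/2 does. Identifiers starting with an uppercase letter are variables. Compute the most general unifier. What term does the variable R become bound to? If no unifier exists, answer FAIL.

Decompose tup/3: times(cons(A, empty), cons(R, 4)) = times(W, Z),  A = cons(Q, empty),  tup(tup(cons(6, W), Q, one), cons(m, k), k) = tup(R, Q, k).
Decompose times/2: cons(A, empty) = W,  cons(R, 4) = Z.
Bind W := cons(A, empty); substituting into the one remaining equation that mentions W gives: tup(tup(cons(6, cons(A, empty)), Q, one), cons(m, k), k) = tup(R, Q, k).
Bind Z := cons(R, 4); no other remaining equation mentions Z.
Bind A := cons(Q, empty); substituting into the remaining equation gives: tup(tup(cons(6, cons(cons(Q, empty), empty)), Q, one), cons(m, k), k) = tup(R, Q, k). Substituting into the earlier binding gives W := cons(cons(Q, empty), empty).
Decompose tup/3: tup(cons(6, cons(cons(Q, empty), empty)), Q, one) = R,  cons(m, k) = Q,  k = k.
Bind R := tup(cons(6, cons(cons(Q, empty), empty)), Q, one); no other remaining equation mentions R. Substituting into the earlier binding gives Z := cons(tup(cons(6, cons(cons(Q, empty), empty)), Q, one), 4).
Bind Q := cons(m, k); no other remaining equation mentions Q. Substituting into the earlier bindings gives W := cons(cons(cons(m, k), empty), empty), Z := cons(tup(cons(6, cons(cons(cons(m, k), empty), empty)), cons(m, k), one), 4), A := cons(cons(m, k), empty), R := tup(cons(6, cons(cons(cons(m, k), empty), empty)), cons(m, k), one).
Delete trivial equation k = k.
MGU = { W -> cons(cons(cons(m, k), empty), empty), Z -> cons(tup(cons(6, cons(cons(cons(m, k), empty), empty)), cons(m, k), one), 4), A -> cons(cons(m, k), empty), R -> tup(cons(6, cons(cons(cons(m, k), empty), empty)), cons(m, k), one), Q -> cons(m, k) }, so R -> tup(cons(6, cons(cons(cons(m, k), empty), empty)), cons(m, k), one).

tup(cons(6, cons(cons(cons(m, k), empty), empty)), cons(m, k), one)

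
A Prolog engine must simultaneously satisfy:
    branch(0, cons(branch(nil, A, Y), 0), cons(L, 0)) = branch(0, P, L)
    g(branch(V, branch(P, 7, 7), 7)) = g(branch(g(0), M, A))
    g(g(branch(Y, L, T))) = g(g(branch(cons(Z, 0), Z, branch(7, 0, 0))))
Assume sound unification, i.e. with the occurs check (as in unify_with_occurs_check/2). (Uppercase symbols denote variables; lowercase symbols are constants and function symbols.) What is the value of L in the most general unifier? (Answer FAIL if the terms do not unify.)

Decompose branch/3: 0 = 0,  cons(branch(nil, A, Y), 0) = P,  cons(L, 0) = L.
Delete trivial equation 0 = 0.
Bind P := cons(branch(nil, A, Y), 0); substituting into the one remaining equation that mentions P gives: g(branch(V, branch(cons(branch(nil, A, Y), 0), 7, 7), 7)) = g(branch(g(0), M, A)).
Occurs check fails: L occurs in cons(L, 0); the equation L = cons(L, 0) has no finite solution.

FAIL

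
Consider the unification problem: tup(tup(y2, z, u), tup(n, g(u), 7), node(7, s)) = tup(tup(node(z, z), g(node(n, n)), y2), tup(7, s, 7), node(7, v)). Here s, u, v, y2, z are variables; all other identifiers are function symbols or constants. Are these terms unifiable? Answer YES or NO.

NO

Decompose tup/3: tup(y2, z, u) = tup(node(z, z), g(node(n, n)), y2),  tup(n, g(u), 7) = tup(7, s, 7),  node(7, s) = node(7, v).
Decompose tup/3: y2 = node(z, z),  z = g(node(n, n)),  u = y2.
Bind y2 := node(z, z); substituting into the one remaining equation that mentions y2 gives: u = node(z, z).
Bind z := g(node(n, n)); substituting into the one remaining equation that mentions z gives: u = node(g(node(n, n)), g(node(n, n))). Substituting into the earlier binding gives y2 := node(g(node(n, n)), g(node(n, n))).
Bind u := node(g(node(n, n)), g(node(n, n))); substituting into the one remaining equation that mentions u gives: tup(n, g(node(g(node(n, n)), g(node(n, n)))), 7) = tup(7, s, 7).
Decompose tup/3: n = 7,  g(node(g(node(n, n)), g(node(n, n)))) = s,  7 = 7.
Clash: constants n and 7 differ; no unifier exists.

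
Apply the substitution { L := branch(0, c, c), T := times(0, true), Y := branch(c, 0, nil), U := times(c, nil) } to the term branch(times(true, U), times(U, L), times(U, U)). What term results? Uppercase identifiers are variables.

Replace each occurrence of L with branch(0, c, c).
Replace each occurrence of U with times(c, nil).
Result: branch(times(true, times(c, nil)), times(times(c, nil), branch(0, c, c)), times(times(c, nil), times(c, nil))).

branch(times(true, times(c, nil)), times(times(c, nil), branch(0, c, c)), times(times(c, nil), times(c, nil)))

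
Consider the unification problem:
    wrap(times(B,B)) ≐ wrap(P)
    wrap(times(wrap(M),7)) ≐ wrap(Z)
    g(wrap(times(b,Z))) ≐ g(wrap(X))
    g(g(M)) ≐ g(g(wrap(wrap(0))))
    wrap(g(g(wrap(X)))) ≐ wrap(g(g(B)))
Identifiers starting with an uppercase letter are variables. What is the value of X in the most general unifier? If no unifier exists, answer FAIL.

times(b,times(wrap(wrap(wrap(0))),7))

Decompose wrap/1: times(B,B) ≐ P.
Bind P := times(B,B); no other remaining equation mentions P.
Decompose wrap/1: times(wrap(M),7) ≐ Z.
Bind Z := times(wrap(M),7); substituting into the one remaining equation that mentions Z gives: g(wrap(times(b,times(wrap(M),7)))) ≐ g(wrap(X)).
Decompose g/1: wrap(times(b,times(wrap(M),7))) ≐ wrap(X).
Decompose wrap/1: times(b,times(wrap(M),7)) ≐ X.
Bind X := times(b,times(wrap(M),7)); substituting into the one remaining equation that mentions X gives: wrap(g(g(wrap(times(b,times(wrap(M),7)))))) ≐ wrap(g(g(B))).
Decompose g/1: g(M) ≐ g(wrap(wrap(0))).
Decompose g/1: M ≐ wrap(wrap(0)).
Bind M := wrap(wrap(0)); substituting into the remaining equation gives: wrap(g(g(wrap(times(b,times(wrap(wrap(wrap(0))),7)))))) ≐ wrap(g(g(B))). Substituting into the earlier bindings gives Z := times(wrap(wrap(wrap(0))),7), X := times(b,times(wrap(wrap(wrap(0))),7)).
Decompose wrap/1: g(g(wrap(times(b,times(wrap(wrap(wrap(0))),7))))) ≐ g(g(B)).
Decompose g/1: g(wrap(times(b,times(wrap(wrap(wrap(0))),7)))) ≐ g(B).
Decompose g/1: wrap(times(b,times(wrap(wrap(wrap(0))),7))) ≐ B.
Bind B := wrap(times(b,times(wrap(wrap(wrap(0))),7))). Substituting into the earlier binding gives P := times(wrap(times(b,times(wrap(wrap(wrap(0))),7))),wrap(times(b,times(wrap(wrap(wrap(0))),7)))).
MGU = { P := times(wrap(times(b,times(wrap(wrap(wrap(0))),7))),wrap(times(b,times(wrap(wrap(wrap(0))),7)))), Z := times(wrap(wrap(wrap(0))),7), X := times(b,times(wrap(wrap(wrap(0))),7)), M := wrap(wrap(0)), B := wrap(times(b,times(wrap(wrap(wrap(0))),7))) }, so X := times(b,times(wrap(wrap(wrap(0))),7)).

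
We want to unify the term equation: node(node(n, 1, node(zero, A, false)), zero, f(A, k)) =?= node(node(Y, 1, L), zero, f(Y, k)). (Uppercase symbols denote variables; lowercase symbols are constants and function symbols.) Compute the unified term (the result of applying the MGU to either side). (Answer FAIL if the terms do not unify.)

Decompose node/3: node(n, 1, node(zero, A, false)) =?= node(Y, 1, L),  zero =?= zero,  f(A, k) =?= f(Y, k).
Decompose node/3: n =?= Y,  1 =?= 1,  node(zero, A, false) =?= L.
Bind Y := n; substituting into the one remaining equation that mentions Y gives: f(A, k) =?= f(n, k).
Delete trivial equation 1 =?= 1.
Bind L := node(zero, A, false); no other remaining equation mentions L.
Delete trivial equation zero =?= zero.
Decompose f/2: A =?= n,  k =?= k.
Bind A := n; no other remaining equation mentions A. Substituting into the earlier binding gives L := node(zero, n, false).
Delete trivial equation k =?= k.
Applying the MGU to either side gives node(node(n, 1, node(zero, n, false)), zero, f(n, k)).

node(node(n, 1, node(zero, n, false)), zero, f(n, k))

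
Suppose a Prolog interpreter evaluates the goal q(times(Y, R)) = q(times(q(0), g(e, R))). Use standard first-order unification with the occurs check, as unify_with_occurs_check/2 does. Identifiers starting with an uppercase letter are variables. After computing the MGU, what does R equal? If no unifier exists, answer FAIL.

FAIL

Decompose q/1: times(Y, R) = times(q(0), g(e, R)).
Decompose times/2: Y = q(0),  R = g(e, R).
Bind Y := q(0); no other remaining equation mentions Y.
Occurs check fails: R occurs in g(e, R); the equation R = g(e, R) has no finite solution.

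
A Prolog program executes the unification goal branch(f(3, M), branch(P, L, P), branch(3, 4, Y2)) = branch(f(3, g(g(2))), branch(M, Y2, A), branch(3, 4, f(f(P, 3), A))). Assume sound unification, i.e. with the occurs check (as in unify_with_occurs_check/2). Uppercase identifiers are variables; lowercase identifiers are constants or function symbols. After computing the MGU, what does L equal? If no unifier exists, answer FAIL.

Decompose branch/3: f(3, M) = f(3, g(g(2))),  branch(P, L, P) = branch(M, Y2, A),  branch(3, 4, Y2) = branch(3, 4, f(f(P, 3), A)).
Decompose f/2: 3 = 3,  M = g(g(2)).
Delete trivial equation 3 = 3.
Bind M := g(g(2)); substituting into the one remaining equation that mentions M gives: branch(P, L, P) = branch(g(g(2)), Y2, A).
Decompose branch/3: P = g(g(2)),  L = Y2,  P = A.
Bind P := g(g(2)); substituting into the 2 remaining equations that mention P gives: g(g(2)) = A,  branch(3, 4, Y2) = branch(3, 4, f(f(g(g(2)), 3), A)).
Bind L := Y2; no other remaining equation mentions L.
Bind A := g(g(2)); substituting into the remaining equation gives: branch(3, 4, Y2) = branch(3, 4, f(f(g(g(2)), 3), g(g(2)))).
Decompose branch/3: 3 = 3,  4 = 4,  Y2 = f(f(g(g(2)), 3), g(g(2))).
Delete trivial equation 3 = 3.
Delete trivial equation 4 = 4.
Bind Y2 := f(f(g(g(2)), 3), g(g(2))). Substituting into the earlier binding gives L := f(f(g(g(2)), 3), g(g(2))).
MGU = { M = g(g(2)), P = g(g(2)), L = f(f(g(g(2)), 3), g(g(2))), A = g(g(2)), Y2 = f(f(g(g(2)), 3), g(g(2))) }, so L = f(f(g(g(2)), 3), g(g(2))).

f(f(g(g(2)), 3), g(g(2)))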